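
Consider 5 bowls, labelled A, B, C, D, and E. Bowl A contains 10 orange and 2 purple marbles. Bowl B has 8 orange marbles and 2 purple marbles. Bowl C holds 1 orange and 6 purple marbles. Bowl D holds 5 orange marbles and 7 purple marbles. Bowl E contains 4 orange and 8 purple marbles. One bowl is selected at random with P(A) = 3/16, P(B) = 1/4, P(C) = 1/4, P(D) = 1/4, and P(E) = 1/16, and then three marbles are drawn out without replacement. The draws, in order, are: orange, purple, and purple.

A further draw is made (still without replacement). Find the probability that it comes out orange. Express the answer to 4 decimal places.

Under each hypothesis, the probability of the observed sequence is: P(data | bowl A) = (10/12)(2/11)(1/10) = 0.015152; P(data | bowl B) = (8/10)(2/9)(1/8) = 0.022222; P(data | bowl C) = (1/7)(6/6)(5/5) = 0.14286; P(data | bowl D) = (5/12)(7/11)(6/10) = 0.15909; P(data | bowl E) = (4/12)(8/11)(7/10) = 0.1697.
The prior-weighted likelihoods are 3/16 · 0.015152 = 0.0028409, 1/4 · 0.022222 = 0.0055556, 1/4 · 0.14286 = 0.035714, 1/4 · 0.15909 = 0.039773, 1/16 · 0.1697 = 0.010606; summing to 0.09449.
The posterior is then P(bowl A | data) = 0.030066, P(bowl B | data) = 0.058795, P(bowl C | data) = 0.37797, P(bowl D | data) = 0.42092, P(bowl E | data) = 0.11225.
Averaging over the posterior, P(orange next | data) = (1)(0.030066) + (1)(0.058795) + (0)(0.37797) + (4/9)(0.42092) + (1/3)(0.11225) = 0.31335.

0.3134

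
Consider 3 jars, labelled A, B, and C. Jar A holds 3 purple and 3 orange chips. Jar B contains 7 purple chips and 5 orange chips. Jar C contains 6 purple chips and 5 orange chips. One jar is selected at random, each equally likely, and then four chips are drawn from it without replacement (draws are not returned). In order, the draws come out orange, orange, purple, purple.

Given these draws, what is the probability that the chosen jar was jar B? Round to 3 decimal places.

0.287

Under each hypothesis, the probability of the observed sequence is: P(data | jar A) = (3/6)(2/5)(3/4)(2/3) = 0.1; P(data | jar B) = (5/12)(4/11)(7/10)(6/9) = 0.070707; P(data | jar C) = (5/11)(4/10)(6/9)(5/8) = 0.075758.
Multiplying each by its prior: 1/3 · 0.1 = 0.033333, 1/3 · 0.070707 = 0.023569, 1/3 · 0.075758 = 0.025253; summing to 0.082155.
Hence P(jar B | data) = (0.023569) / (0.082155) = 0.28689.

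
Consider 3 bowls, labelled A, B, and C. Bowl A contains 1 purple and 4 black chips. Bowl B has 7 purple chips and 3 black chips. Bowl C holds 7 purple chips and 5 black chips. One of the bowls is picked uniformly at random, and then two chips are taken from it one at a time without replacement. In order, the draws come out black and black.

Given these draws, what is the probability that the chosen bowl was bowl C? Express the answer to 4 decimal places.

0.1852

For each hypothesis, P(data | H) works out to: P(data | bowl A) = (4/5)(3/4) = 3/5; P(data | bowl B) = (3/10)(2/9) = 1/15; P(data | bowl C) = (5/12)(4/11) = 5/33.
Multiplying each by its prior: 1/3 · 3/5 = 1/5, 1/3 · 1/15 = 1/45, 1/3 · 5/33 = 5/99; summing to 3/11.
By Bayes' rule, P(bowl C | data) = (5/99) / (3/11) = 5/27.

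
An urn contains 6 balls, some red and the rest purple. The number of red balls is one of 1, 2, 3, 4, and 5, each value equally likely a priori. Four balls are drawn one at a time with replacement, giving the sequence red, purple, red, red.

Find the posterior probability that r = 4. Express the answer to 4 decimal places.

0.3450

For each hypothesis, P(data | H) works out to: P(data | r = 1) = (1/6)(5/6)(1/6)(1/6) = 0.003858; P(data | r = 2) = (2/6)(4/6)(2/6)(2/6) = 0.024691; P(data | r = 3) = (3/6)(3/6)(3/6)(3/6) = 0.0625; P(data | r = 4) = (4/6)(2/6)(4/6)(4/6) = 0.098765; P(data | r = 5) = (5/6)(1/6)(5/6)(5/6) = 0.096451.
Multiplying each by its prior: 1/5 · 0.003858 = 0.0007716, 1/5 · 0.024691 = 0.0049383, 1/5 · 0.0625 = 0.0125, 1/5 · 0.098765 = 0.019753, 1/5 · 0.096451 = 0.01929; these sum to 0.057253.
Therefore the posterior P(r = 4 | data) = (0.019753) / (0.057253) = 0.34501.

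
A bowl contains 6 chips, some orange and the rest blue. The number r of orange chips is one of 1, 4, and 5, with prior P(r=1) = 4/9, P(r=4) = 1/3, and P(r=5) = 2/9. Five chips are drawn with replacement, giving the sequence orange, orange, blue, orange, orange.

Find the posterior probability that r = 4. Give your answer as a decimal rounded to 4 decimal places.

0.5474

The likelihood of the observed sequence under each hypothesis: P(data | r = 1) = (1/6)(1/6)(5/6)(1/6)(1/6) = 0.000643; P(data | r = 4) = (4/6)(4/6)(2/6)(4/6)(4/6) = 0.065844; P(data | r = 5) = (5/6)(5/6)(1/6)(5/6)(5/6) = 0.080376.
Weighting by the prior gives 4/9 · 0.000643 = 0.00028578, 1/3 · 0.065844 = 0.021948, 2/9 · 0.080376 = 0.017861; with total 0.040095.
Hence P(r = 4 | data) = (0.021948) / (0.040095) = 0.5474.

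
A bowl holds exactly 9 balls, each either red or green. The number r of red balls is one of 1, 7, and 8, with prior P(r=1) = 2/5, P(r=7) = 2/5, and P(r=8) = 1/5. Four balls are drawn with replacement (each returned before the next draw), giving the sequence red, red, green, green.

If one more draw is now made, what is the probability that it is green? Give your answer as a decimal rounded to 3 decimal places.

0.356

Under each hypothesis, the probability of the observed sequence is: P(data | r = 1) = (1/9)(1/9)(8/9)(8/9) = 0.0097546; P(data | r = 7) = (7/9)(7/9)(2/9)(2/9) = 0.029873; P(data | r = 8) = (8/9)(8/9)(1/9)(1/9) = 0.0097546.
Multiplying each by its prior: 2/5 · 0.0097546 = 0.0039018, 2/5 · 0.029873 = 0.011949, 1/5 · 0.0097546 = 0.0019509; these sum to 0.017802.
The posterior is then P(r = 1 | data) = 0.21918, P(r = 7 | data) = 0.67123, P(r = 8 | data) = 0.10959.
Averaging over the posterior, P(green next | data) = (8/9)(0.21918) + (2/9)(0.67123) + (1/9)(0.10959) = 0.35616.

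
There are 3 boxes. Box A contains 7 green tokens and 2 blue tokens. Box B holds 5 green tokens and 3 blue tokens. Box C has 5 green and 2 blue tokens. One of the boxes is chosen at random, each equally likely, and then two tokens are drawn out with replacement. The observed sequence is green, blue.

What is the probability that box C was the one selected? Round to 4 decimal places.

0.3339

The likelihood of the observed sequence under each hypothesis: P(data | box A) = (7/9)(2/9) = 0.17284; P(data | box B) = (5/8)(3/8) = 0.23438; P(data | box C) = (5/7)(2/7) = 0.20408.
Weighting by the prior gives 1/3 · 0.17284 = 0.057613, 1/3 · 0.23438 = 0.078125, 1/3 · 0.20408 = 0.068027; these sum to 0.20377.
Hence P(box C | data) = (0.068027) / (0.20377) = 0.33385.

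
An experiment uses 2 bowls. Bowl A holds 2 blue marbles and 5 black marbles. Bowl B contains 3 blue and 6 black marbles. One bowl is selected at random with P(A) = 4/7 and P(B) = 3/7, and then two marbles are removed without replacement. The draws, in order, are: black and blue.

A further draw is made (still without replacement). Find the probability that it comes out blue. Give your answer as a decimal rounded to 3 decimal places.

0.238

Compute the likelihood of the observed sequence for each case: P(data | bowl A) = (5/7)(2/6) = 5/21; P(data | bowl B) = (6/9)(3/8) = 1/4.
Multiplying each by its prior: 4/7 · 5/21 = 20/147, 3/7 · 1/4 = 3/28; these sum to 143/588.
The posterior is then P(bowl A | data) = 80/143, P(bowl B | data) = 63/143.
So P(blue next | data) = Σ P(blue next | H) P(H | data) = (1/5)(80/143) + (2/7)(63/143) = 34/143.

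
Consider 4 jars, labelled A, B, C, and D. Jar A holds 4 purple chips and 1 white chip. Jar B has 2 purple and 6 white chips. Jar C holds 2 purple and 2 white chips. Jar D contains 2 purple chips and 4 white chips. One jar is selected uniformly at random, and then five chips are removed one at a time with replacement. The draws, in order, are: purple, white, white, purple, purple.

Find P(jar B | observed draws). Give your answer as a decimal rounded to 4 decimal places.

0.1142

Compute the likelihood of the observed sequence for each case: P(data | jar A) = (4/5)(1/5)(1/5)(4/5)(4/5) = 0.02048; P(data | jar B) = (2/8)(6/8)(6/8)(2/8)(2/8) = 0.0087891; P(data | jar C) = (2/4)(2/4)(2/4)(2/4)(2/4) = 0.03125; P(data | jar D) = (2/6)(4/6)(4/6)(2/6)(2/6) = 0.016461.
The prior-weighted likelihoods are 1/4 · 0.02048 = 0.00512, 1/4 · 0.0087891 = 0.0021973, 1/4 · 0.03125 = 0.0078125, 1/4 · 0.016461 = 0.0041152; with total 0.019245.
By Bayes' rule, P(jar B | data) = (0.0021973) / (0.019245) = 0.11417.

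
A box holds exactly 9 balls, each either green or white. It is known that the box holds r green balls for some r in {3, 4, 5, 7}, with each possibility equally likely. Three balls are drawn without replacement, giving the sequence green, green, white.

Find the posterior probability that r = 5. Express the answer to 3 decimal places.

0.308

Under each hypothesis, the probability of the observed sequence is: P(data | r = 3) = (3/9)(2/8)(6/7) = 1/14; P(data | r = 4) = (4/9)(3/8)(5/7) = 5/42; P(data | r = 5) = (5/9)(4/8)(4/7) = 10/63; P(data | r = 7) = (7/9)(6/8)(2/7) = 1/6.
Multiplying each by its prior: 1/4 · 1/14 = 1/56, 1/4 · 5/42 = 5/168, 1/4 · 10/63 = 5/126, 1/4 · 1/6 = 1/24; these sum to 65/504.
Therefore the posterior P(r = 5 | data) = (5/126) / (65/504) = 4/13.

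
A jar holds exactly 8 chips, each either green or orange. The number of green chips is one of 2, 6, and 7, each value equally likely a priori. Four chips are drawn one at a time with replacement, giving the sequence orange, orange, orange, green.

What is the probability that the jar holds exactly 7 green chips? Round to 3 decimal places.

0.014

The likelihood of the observed sequence under each hypothesis: P(data | r = 2) = (6/8)(6/8)(6/8)(2/8) = 0.10547; P(data | r = 6) = (2/8)(2/8)(2/8)(6/8) = 0.011719; P(data | r = 7) = (1/8)(1/8)(1/8)(7/8) = 0.001709.
The prior-weighted likelihoods are 1/3 · 0.10547 = 0.035156, 1/3 · 0.011719 = 0.0039062, 1/3 · 0.001709 = 0.00056966; summing to 0.039632.
So P(r = 7 | data) = (0.00056966) / (0.039632) = 0.014374.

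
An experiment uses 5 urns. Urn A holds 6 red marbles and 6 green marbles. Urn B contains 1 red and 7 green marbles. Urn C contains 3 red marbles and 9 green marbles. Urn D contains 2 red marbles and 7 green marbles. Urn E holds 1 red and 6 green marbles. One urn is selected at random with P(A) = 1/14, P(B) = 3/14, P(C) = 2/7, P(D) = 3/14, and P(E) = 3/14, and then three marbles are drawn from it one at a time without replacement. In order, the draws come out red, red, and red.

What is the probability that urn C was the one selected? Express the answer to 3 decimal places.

0.167

The likelihood of the observed sequence under each hypothesis: P(data | urn A) = (6/12)(5/11)(4/10) = 1/11; P(data | urn B) = (1/8)(0/7) = 0; P(data | urn C) = (3/12)(2/11)(1/10) = 1/220; P(data | urn D) = (2/9)(1/8)(0/7) = 0; P(data | urn E) = (1/7)(0/6) = 0.
Weighting by the prior gives 1/14 · 1/11 = 1/154, 3/14 · 0 = 0, 2/7 · 1/220 = 1/770, 3/14 · 0 = 0, 3/14 · 0 = 0; these sum to 3/385.
By Bayes' rule, P(urn C | data) = (1/770) / (3/385) = 1/6.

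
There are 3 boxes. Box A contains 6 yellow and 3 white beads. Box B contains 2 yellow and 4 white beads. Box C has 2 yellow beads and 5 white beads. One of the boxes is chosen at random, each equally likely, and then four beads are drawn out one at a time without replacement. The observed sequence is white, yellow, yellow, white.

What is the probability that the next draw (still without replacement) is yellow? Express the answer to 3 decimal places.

For each hypothesis, P(data | H) works out to: P(data | box A) = (3/9)(6/8)(5/7)(2/6) = 0.059524; P(data | box B) = (4/6)(2/5)(1/4)(3/3) = 0.066667; P(data | box C) = (5/7)(2/6)(1/5)(4/4) = 0.047619.
Multiplying each by its prior: 1/3 · 0.059524 = 0.019841, 1/3 · 0.066667 = 0.022222, 1/3 · 0.047619 = 0.015873; with total 0.057937.
The posterior is then P(box A | data) = 0.34247, P(box B | data) = 0.38356, P(box C | data) = 0.27397.
The predictive probability is P(yellow next | data) = (4/5)(0.34247) + (0)(0.38356) + (0)(0.27397) = 0.27397.

0.274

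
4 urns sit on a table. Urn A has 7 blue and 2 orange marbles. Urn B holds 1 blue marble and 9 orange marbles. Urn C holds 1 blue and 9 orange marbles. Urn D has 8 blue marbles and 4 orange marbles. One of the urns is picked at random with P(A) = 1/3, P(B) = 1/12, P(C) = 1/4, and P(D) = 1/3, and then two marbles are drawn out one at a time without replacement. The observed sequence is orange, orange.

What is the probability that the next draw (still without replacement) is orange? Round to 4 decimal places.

0.7817

The likelihood of the observed sequence under each hypothesis: P(data | urn A) = (2/9)(1/8) = 0.027778; P(data | urn B) = (9/10)(8/9) = 0.8; P(data | urn C) = (9/10)(8/9) = 0.8; P(data | urn D) = (4/12)(3/11) = 0.090909.
Multiplying each by its prior: 1/3 · 0.027778 = 0.0092593, 1/12 · 0.8 = 0.066667, 1/4 · 0.8 = 0.2, 1/3 · 0.090909 = 0.030303; summing to 0.30623.
Normalising, the posterior is P(urn A | data) = 0.030236, P(urn B | data) = 0.2177, P(urn C | data) = 0.65311, P(urn D | data) = 0.098955.
The predictive probability is P(orange next | data) = (0)(0.030236) + (7/8)(0.2177) + (7/8)(0.65311) + (1/5)(0.098955) = 0.78175.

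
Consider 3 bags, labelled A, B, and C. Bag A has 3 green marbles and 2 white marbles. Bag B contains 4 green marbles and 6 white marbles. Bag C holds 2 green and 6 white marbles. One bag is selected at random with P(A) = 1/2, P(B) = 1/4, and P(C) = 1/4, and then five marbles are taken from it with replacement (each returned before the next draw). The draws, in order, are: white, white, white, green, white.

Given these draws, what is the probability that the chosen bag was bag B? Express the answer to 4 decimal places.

0.3207

For each hypothesis, P(data | H) works out to: P(data | bag A) = (2/5)(2/5)(2/5)(3/5)(2/5) = 0.01536; P(data | bag B) = (6/10)(6/10)(6/10)(4/10)(6/10) = 0.05184; P(data | bag C) = (6/8)(6/8)(6/8)(2/8)(6/8) = 0.079102.
Weighting by the prior gives 1/2 · 0.01536 = 0.00768, 1/4 · 0.05184 = 0.01296, 1/4 · 0.079102 = 0.019775; these sum to 0.040415.
So P(bag B | data) = (0.01296) / (0.040415) = 0.32067.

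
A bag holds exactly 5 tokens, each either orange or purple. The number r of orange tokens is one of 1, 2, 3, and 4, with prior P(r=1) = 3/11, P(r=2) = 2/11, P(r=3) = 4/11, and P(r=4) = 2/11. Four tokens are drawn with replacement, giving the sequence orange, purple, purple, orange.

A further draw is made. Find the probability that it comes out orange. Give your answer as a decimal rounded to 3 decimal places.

Compute the likelihood of the observed sequence for each case: P(data | r = 1) = (1/5)(4/5)(4/5)(1/5) = 0.0256; P(data | r = 2) = (2/5)(3/5)(3/5)(2/5) = 0.0576; P(data | r = 3) = (3/5)(2/5)(2/5)(3/5) = 0.0576; P(data | r = 4) = (4/5)(1/5)(1/5)(4/5) = 0.0256.
The prior-weighted likelihoods are 3/11 · 0.0256 = 0.0069818, 2/11 · 0.0576 = 0.010473, 4/11 · 0.0576 = 0.020945, 2/11 · 0.0256 = 0.0046545; these sum to 0.043055.
The posterior is then P(r = 1 | data) = 0.16216, P(r = 2 | data) = 0.24324, P(r = 3 | data) = 0.48649, P(r = 4 | data) = 0.10811.
The predictive probability is P(orange next | data) = (1/5)(0.16216) + (2/5)(0.24324) + (3/5)(0.48649) + (4/5)(0.10811) = 0.50811.

0.508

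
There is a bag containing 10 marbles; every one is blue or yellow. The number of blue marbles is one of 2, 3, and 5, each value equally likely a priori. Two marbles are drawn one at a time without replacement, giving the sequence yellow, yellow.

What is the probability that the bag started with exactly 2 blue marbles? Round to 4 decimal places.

0.4746

The likelihood of the observed sequence under each hypothesis: P(data | r = 2) = (8/10)(7/9) = 28/45; P(data | r = 3) = (7/10)(6/9) = 7/15; P(data | r = 5) = (5/10)(4/9) = 2/9.
Weighting by the prior gives 1/3 · 28/45 = 28/135, 1/3 · 7/15 = 7/45, 1/3 · 2/9 = 2/27; these sum to 59/135.
So P(r = 2 | data) = (28/135) / (59/135) = 28/59.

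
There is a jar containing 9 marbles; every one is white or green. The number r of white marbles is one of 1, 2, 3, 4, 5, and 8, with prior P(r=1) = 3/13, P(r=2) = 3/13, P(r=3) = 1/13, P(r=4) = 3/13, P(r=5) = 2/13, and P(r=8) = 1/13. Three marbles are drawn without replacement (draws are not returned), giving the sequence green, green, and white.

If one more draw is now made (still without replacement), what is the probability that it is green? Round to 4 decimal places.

0.6874

The likelihood of the observed sequence under each hypothesis: P(data | r = 1) = (8/9)(7/8)(1/7) = 0.11111; P(data | r = 2) = (7/9)(6/8)(2/7) = 0.16667; P(data | r = 3) = (6/9)(5/8)(3/7) = 0.17857; P(data | r = 4) = (5/9)(4/8)(4/7) = 0.15873; P(data | r = 5) = (4/9)(3/8)(5/7) = 0.11905; P(data | r = 8) = (1/9)(0/8) = 0.
Multiplying each by its prior: 3/13 · 0.11111 = 0.025641, 3/13 · 0.16667 = 0.038462, 1/13 · 0.17857 = 0.013736, 3/13 · 0.15873 = 0.03663, 2/13 · 0.11905 = 0.018315, 1/13 · 0 = 0; with total 0.13278.
The posterior is then P(r = 1 | data) = 0.1931, P(r = 2 | data) = 0.28966, P(r = 3 | data) = 0.10345, P(r = 4 | data) = 0.27586, P(r = 5 | data) = 0.13793, P(r = 8 | data) = 0.
The predictive probability is P(green next | data) = (1)(0.1931) + (5/6)(0.28966) + (2/3)(0.10345) + (1/2)(0.27586) + (1/3)(0.13793) = 0.68736.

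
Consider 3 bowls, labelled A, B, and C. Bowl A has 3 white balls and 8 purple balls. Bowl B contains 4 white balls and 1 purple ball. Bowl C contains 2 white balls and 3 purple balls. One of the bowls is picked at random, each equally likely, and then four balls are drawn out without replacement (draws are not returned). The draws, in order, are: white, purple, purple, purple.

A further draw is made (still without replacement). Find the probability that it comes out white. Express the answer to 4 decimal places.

Compute the likelihood of the observed sequence for each case: P(data | bowl A) = (3/11)(8/10)(7/9)(6/8) = 7/55; P(data | bowl B) = (4/5)(1/4)(0/3) = 0; P(data | bowl C) = (2/5)(3/4)(2/3)(1/2) = 1/10.
Weighting by the prior gives 1/3 · 7/55 = 7/165, 1/3 · 0 = 0, 1/3 · 1/10 = 1/30; these sum to 5/66.
The posterior is then P(bowl A | data) = 14/25, P(bowl B | data) = 0, P(bowl C | data) = 11/25.
Averaging over the posterior, P(white next | data) = (2/7)(14/25) + (1)(11/25) = 3/5.

0.6000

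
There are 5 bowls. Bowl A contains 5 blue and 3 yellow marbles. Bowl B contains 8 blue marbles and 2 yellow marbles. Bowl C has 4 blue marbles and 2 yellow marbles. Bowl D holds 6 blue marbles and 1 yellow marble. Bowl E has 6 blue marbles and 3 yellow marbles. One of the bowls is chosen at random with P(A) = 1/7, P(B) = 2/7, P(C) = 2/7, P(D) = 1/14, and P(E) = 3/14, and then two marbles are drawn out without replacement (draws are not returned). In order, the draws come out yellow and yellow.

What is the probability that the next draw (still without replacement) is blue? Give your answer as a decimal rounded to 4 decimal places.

0.9129

The likelihood of the observed sequence under each hypothesis: P(data | bowl A) = (3/8)(2/7) = 0.10714; P(data | bowl B) = (2/10)(1/9) = 0.022222; P(data | bowl C) = (2/6)(1/5) = 0.066667; P(data | bowl D) = (1/7)(0/6) = 0; P(data | bowl E) = (3/9)(2/8) = 0.083333.
The prior-weighted likelihoods are 1/7 · 0.10714 = 0.015306, 2/7 · 0.022222 = 0.0063492, 2/7 · 0.066667 = 0.019048, 1/14 · 0 = 0, 3/14 · 0.083333 = 0.017857; with total 0.05856.
Normalising, the posterior is P(bowl A | data) = 0.26137, P(bowl B | data) = 0.10842, P(bowl C | data) = 0.32527, P(bowl D | data) = 0, P(bowl E | data) = 0.30494.
Averaging over the posterior, P(blue next | data) = (5/6)(0.26137) + (1)(0.10842) + (1)(0.32527) + (6/7)(0.30494) = 0.91288.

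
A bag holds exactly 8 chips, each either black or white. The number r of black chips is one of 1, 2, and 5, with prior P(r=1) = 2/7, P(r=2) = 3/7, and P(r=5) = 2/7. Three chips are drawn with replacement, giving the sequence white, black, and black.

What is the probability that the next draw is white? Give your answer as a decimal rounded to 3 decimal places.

Compute the likelihood of the observed sequence for each case: P(data | r = 1) = (7/8)(1/8)(1/8) = 0.013672; P(data | r = 2) = (6/8)(2/8)(2/8) = 0.046875; P(data | r = 5) = (3/8)(5/8)(5/8) = 0.14648.
The prior-weighted likelihoods are 2/7 · 0.013672 = 0.0039062, 3/7 · 0.046875 = 0.020089, 2/7 · 0.14648 = 0.041853; summing to 0.065848.
The posterior is then P(r = 1 | data) = 0.059322, P(r = 2 | data) = 0.30508, P(r = 5 | data) = 0.63559.
The predictive probability is P(white next | data) = (7/8)(0.059322) + (3/4)(0.30508) + (3/8)(0.63559) = 0.51907.

0.519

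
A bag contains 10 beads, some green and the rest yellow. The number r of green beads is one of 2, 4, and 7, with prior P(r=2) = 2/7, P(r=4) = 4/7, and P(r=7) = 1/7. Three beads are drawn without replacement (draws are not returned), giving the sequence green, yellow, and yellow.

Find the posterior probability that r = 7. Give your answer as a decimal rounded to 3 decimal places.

0.056

For each hypothesis, P(data | H) works out to: P(data | r = 2) = (2/10)(8/9)(7/8) = 0.15556; P(data | r = 4) = (4/10)(6/9)(5/8) = 0.16667; P(data | r = 7) = (7/10)(3/9)(2/8) = 0.058333.
Weighting by the prior gives 2/7 · 0.15556 = 0.044444, 4/7 · 0.16667 = 0.095238, 1/7 · 0.058333 = 0.0083333; with total 0.14802.
By Bayes' rule, P(r = 7 | data) = (0.0083333) / (0.14802) = 0.0563.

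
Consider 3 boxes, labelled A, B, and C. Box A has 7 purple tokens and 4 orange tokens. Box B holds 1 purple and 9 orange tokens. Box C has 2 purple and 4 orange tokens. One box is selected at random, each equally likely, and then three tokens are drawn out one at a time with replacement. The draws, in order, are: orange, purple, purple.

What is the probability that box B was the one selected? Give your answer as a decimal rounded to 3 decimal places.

0.039

The likelihood of the observed sequence under each hypothesis: P(data | box A) = (4/11)(7/11)(7/11) = 0.14726; P(data | box B) = (9/10)(1/10)(1/10) = 0.009; P(data | box C) = (4/6)(2/6)(2/6) = 0.074074.
The prior-weighted likelihoods are 1/3 · 0.14726 = 0.049086, 1/3 · 0.009 = 0.003, 1/3 · 0.074074 = 0.024691; with total 0.076777.
Hence P(box B | data) = (0.003) / (0.076777) = 0.039074.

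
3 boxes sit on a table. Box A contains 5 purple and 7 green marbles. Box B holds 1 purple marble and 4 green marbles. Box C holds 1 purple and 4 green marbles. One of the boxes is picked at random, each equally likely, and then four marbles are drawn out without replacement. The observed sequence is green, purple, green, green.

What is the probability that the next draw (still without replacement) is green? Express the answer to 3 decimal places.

0.910

For each hypothesis, P(data | H) works out to: P(data | box A) = (7/12)(5/11)(6/10)(5/9) = 0.088384; P(data | box B) = (4/5)(1/4)(3/3)(2/2) = 0.2; P(data | box C) = (4/5)(1/4)(3/3)(2/2) = 0.2.
The prior-weighted likelihoods are 1/3 · 0.088384 = 0.029461, 1/3 · 0.2 = 0.066667, 1/3 · 0.2 = 0.066667; these sum to 0.16279.
The posterior is then P(box A | data) = 0.18097, P(box B | data) = 0.40951, P(box C | data) = 0.40951.
The predictive probability is P(green next | data) = (1/2)(0.18097) + (1)(0.40951) + (1)(0.40951) = 0.90951.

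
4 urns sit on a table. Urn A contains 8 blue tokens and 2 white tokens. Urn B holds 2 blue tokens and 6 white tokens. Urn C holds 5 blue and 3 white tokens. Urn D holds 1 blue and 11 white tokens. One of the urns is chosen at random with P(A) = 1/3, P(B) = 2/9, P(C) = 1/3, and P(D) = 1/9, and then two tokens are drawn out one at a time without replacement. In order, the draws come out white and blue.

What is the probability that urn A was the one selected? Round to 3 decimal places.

0.288

The likelihood of the observed sequence under each hypothesis: P(data | urn A) = (2/10)(8/9) = 0.17778; P(data | urn B) = (6/8)(2/7) = 0.21429; P(data | urn C) = (3/8)(5/7) = 0.26786; P(data | urn D) = (11/12)(1/11) = 0.083333.
Multiplying each by its prior: 1/3 · 0.17778 = 0.059259, 2/9 · 0.21429 = 0.047619, 1/3 · 0.26786 = 0.089286, 1/9 · 0.083333 = 0.0092593; summing to 0.20542.
So P(urn A | data) = (0.059259) / (0.20542) = 0.28847.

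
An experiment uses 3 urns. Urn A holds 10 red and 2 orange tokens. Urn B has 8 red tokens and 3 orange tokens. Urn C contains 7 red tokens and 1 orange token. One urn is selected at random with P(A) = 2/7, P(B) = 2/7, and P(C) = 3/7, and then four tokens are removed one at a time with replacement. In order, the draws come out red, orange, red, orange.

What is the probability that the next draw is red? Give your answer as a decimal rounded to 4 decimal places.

Compute the likelihood of the observed sequence for each case: P(data | urn A) = (10/12)(2/12)(10/12)(2/12) = 0.01929; P(data | urn B) = (8/11)(3/11)(8/11)(3/11) = 0.039342; P(data | urn C) = (7/8)(1/8)(7/8)(1/8) = 0.011963.
Weighting by the prior gives 2/7 · 0.01929 = 0.0055115, 2/7 · 0.039342 = 0.01124, 3/7 · 0.011963 = 0.005127; summing to 0.021879.
The posterior is then P(urn A | data) = 0.25191, P(urn B | data) = 0.51376, P(urn C | data) = 0.23433.
So P(red next | data) = Σ P(red next | H) P(H | data) = (5/6)(0.25191) + (8/11)(0.51376) + (7/8)(0.23433) = 0.78861.

0.7886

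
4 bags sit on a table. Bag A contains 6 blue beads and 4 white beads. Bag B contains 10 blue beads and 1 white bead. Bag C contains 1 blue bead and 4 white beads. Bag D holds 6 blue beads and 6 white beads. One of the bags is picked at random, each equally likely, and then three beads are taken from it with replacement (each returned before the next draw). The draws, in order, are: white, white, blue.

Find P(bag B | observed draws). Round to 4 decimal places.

0.0211

Compute the likelihood of the observed sequence for each case: P(data | bag A) = (4/10)(4/10)(6/10) = 0.096; P(data | bag B) = (1/11)(1/11)(10/11) = 0.0075131; P(data | bag C) = (4/5)(4/5)(1/5) = 0.128; P(data | bag D) = (6/12)(6/12)(6/12) = 0.125.
Multiplying each by its prior: 1/4 · 0.096 = 0.024, 1/4 · 0.0075131 = 0.0018783, 1/4 · 0.128 = 0.032, 1/4 · 0.125 = 0.03125; with total 0.089128.
So P(bag B | data) = (0.0018783) / (0.089128) = 0.021074.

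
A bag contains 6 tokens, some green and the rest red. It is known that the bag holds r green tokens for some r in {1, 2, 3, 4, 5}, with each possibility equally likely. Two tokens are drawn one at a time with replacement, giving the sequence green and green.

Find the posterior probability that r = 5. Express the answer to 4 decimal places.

0.4545

For each hypothesis, P(data | H) works out to: P(data | r = 1) = (1/6)(1/6) = 1/36; P(data | r = 2) = (2/6)(2/6) = 1/9; P(data | r = 3) = (3/6)(3/6) = 1/4; P(data | r = 4) = (4/6)(4/6) = 4/9; P(data | r = 5) = (5/6)(5/6) = 25/36.
Multiplying each by its prior: 1/5 · 1/36 = 1/180, 1/5 · 1/9 = 1/45, 1/5 · 1/4 = 1/20, 1/5 · 4/9 = 4/45, 1/5 · 25/36 = 5/36; these sum to 11/36.
Therefore the posterior P(r = 5 | data) = (5/36) / (11/36) = 5/11.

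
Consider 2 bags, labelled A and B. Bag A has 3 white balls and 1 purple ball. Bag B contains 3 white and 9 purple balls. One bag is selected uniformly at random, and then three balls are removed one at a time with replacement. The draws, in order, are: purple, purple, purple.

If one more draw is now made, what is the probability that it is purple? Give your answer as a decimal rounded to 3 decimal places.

0.732

For each hypothesis, P(data | H) works out to: P(data | bag A) = (1/4)(1/4)(1/4) = 1/64; P(data | bag B) = (9/12)(9/12)(9/12) = 27/64.
Multiplying each by its prior: 1/2 · 1/64 = 1/128, 1/2 · 27/64 = 27/128; summing to 7/32.
The posterior is then P(bag A | data) = 1/28, P(bag B | data) = 27/28.
Averaging over the posterior, P(purple next | data) = (1/4)(1/28) + (3/4)(27/28) = 41/56.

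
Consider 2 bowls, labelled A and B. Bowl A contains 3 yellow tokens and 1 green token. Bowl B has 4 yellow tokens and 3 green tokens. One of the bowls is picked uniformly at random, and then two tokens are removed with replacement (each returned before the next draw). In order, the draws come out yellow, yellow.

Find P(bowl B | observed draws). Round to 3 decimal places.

0.367

Under each hypothesis, the probability of the observed sequence is: P(data | bowl A) = (3/4)(3/4) = 0.5625; P(data | bowl B) = (4/7)(4/7) = 0.32653.
Weighting by the prior gives 1/2 · 0.5625 = 0.28125, 1/2 · 0.32653 = 0.16327; summing to 0.44452.
By Bayes' rule, P(bowl B | data) = (0.16327) / (0.44452) = 0.36729.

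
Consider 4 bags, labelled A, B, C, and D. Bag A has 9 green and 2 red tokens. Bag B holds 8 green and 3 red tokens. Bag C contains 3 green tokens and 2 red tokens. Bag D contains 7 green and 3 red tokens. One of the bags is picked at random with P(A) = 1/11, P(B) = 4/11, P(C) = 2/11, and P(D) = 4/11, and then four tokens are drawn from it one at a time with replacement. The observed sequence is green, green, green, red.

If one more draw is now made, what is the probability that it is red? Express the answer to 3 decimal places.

For each hypothesis, P(data | H) works out to: P(data | bag A) = (9/11)(9/11)(9/11)(2/11) = 0.099583; P(data | bag B) = (8/11)(8/11)(8/11)(3/11) = 0.10491; P(data | bag C) = (3/5)(3/5)(3/5)(2/5) = 0.0864; P(data | bag D) = (7/10)(7/10)(7/10)(3/10) = 0.1029.
Multiplying each by its prior: 1/11 · 0.099583 = 0.009053, 4/11 · 0.10491 = 0.038149, 2/11 · 0.0864 = 0.015709, 4/11 · 0.1029 = 0.037418; with total 0.10033.
Dividing through by the total gives posterior P(bag A | data) = 0.090233, P(bag B | data) = 0.38024, P(bag C | data) = 0.15657, P(bag D | data) = 0.37295.
So P(red next | data) = Σ P(red next | H) P(H | data) = (2/11)(0.090233) + (3/11)(0.38024) + (2/5)(0.15657) + (3/10)(0.37295) = 0.29462.

0.295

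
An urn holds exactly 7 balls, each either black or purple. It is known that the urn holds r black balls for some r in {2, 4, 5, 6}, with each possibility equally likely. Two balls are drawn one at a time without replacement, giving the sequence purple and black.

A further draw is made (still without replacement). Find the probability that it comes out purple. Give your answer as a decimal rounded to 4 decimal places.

For each hypothesis, P(data | H) works out to: P(data | r = 2) = (5/7)(2/6) = 5/21; P(data | r = 4) = (3/7)(4/6) = 2/7; P(data | r = 5) = (2/7)(5/6) = 5/21; P(data | r = 6) = (1/7)(6/6) = 1/7.
The prior-weighted likelihoods are 1/4 · 5/21 = 5/84, 1/4 · 2/7 = 1/14, 1/4 · 5/21 = 5/84, 1/4 · 1/7 = 1/28; summing to 19/84.
Normalising, the posterior is P(r = 2 | data) = 5/19, P(r = 4 | data) = 6/19, P(r = 5 | data) = 5/19, P(r = 6 | data) = 3/19.
Averaging over the posterior, P(purple next | data) = (4/5)(5/19) + (2/5)(6/19) + (1/5)(5/19) + (0)(3/19) = 37/95.

0.3895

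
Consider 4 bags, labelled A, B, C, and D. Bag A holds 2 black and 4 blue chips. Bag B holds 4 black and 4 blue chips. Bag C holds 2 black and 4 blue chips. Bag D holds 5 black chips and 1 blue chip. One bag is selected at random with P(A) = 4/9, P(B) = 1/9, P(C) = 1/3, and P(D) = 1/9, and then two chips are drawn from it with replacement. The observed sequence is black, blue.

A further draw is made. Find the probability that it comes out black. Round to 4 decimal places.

Under each hypothesis, the probability of the observed sequence is: P(data | bag A) = (2/6)(4/6) = 2/9; P(data | bag B) = (4/8)(4/8) = 1/4; P(data | bag C) = (2/6)(4/6) = 2/9; P(data | bag D) = (5/6)(1/6) = 5/36.
Multiplying each by its prior: 4/9 · 2/9 = 8/81, 1/9 · 1/4 = 1/36, 1/3 · 2/9 = 2/27, 1/9 · 5/36 = 5/324; these sum to 35/162.
Normalising, the posterior is P(bag A | data) = 16/35, P(bag B | data) = 9/70, P(bag C | data) = 12/35, P(bag D | data) = 1/14.
Averaging over the posterior, P(black next | data) = (1/3)(16/35) + (1/2)(9/70) + (1/3)(12/35) + (5/6)(1/14) = 41/105.

0.3905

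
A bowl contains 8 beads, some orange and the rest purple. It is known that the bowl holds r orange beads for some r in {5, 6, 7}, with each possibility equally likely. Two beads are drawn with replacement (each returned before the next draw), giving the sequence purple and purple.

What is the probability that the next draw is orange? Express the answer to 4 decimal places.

Under each hypothesis, the probability of the observed sequence is: P(data | r = 5) = (3/8)(3/8) = 9/64; P(data | r = 6) = (2/8)(2/8) = 1/16; P(data | r = 7) = (1/8)(1/8) = 1/64.
Multiplying each by its prior: 1/3 · 9/64 = 3/64, 1/3 · 1/16 = 1/48, 1/3 · 1/64 = 1/192; summing to 7/96.
The posterior is then P(r = 5 | data) = 9/14, P(r = 6 | data) = 2/7, P(r = 7 | data) = 1/14.
Averaging over the posterior, P(orange next | data) = (5/8)(9/14) + (3/4)(2/7) + (7/8)(1/14) = 19/28.

0.6786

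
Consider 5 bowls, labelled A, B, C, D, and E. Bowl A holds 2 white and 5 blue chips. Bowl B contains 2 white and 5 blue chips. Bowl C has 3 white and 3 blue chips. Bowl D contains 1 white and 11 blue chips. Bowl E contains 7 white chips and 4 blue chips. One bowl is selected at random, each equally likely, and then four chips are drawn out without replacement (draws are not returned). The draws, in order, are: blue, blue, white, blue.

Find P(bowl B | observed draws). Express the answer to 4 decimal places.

For each hypothesis, P(data | H) works out to: P(data | bowl A) = (5/7)(4/6)(2/5)(3/4) = 0.14286; P(data | bowl B) = (5/7)(4/6)(2/5)(3/4) = 0.14286; P(data | bowl C) = (3/6)(2/5)(3/4)(1/3) = 0.05; P(data | bowl D) = (11/12)(10/11)(1/10)(9/9) = 0.083333; P(data | bowl E) = (4/11)(3/10)(7/9)(2/8) = 0.021212.
Multiplying each by its prior: 1/5 · 0.14286 = 0.028571, 1/5 · 0.14286 = 0.028571, 1/5 · 0.05 = 0.01, 1/5 · 0.083333 = 0.016667, 1/5 · 0.021212 = 0.0042424; summing to 0.088052.
Hence P(bowl B | data) = (0.028571) / (0.088052) = 0.32448.

0.3245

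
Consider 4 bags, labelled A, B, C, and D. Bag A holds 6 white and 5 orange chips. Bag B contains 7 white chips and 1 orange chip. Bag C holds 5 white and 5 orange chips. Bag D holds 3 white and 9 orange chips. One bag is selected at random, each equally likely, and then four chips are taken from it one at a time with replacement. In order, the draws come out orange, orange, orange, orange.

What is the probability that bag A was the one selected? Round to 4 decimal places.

0.1012

For each hypothesis, P(data | H) works out to: P(data | bag A) = (5/11)(5/11)(5/11)(5/11) = 0.042688; P(data | bag B) = (1/8)(1/8)(1/8)(1/8) = 0.00024414; P(data | bag C) = (5/10)(5/10)(5/10)(5/10) = 0.0625; P(data | bag D) = (9/12)(9/12)(9/12)(9/12) = 0.31641.
The prior-weighted likelihoods are 1/4 · 0.042688 = 0.010672, 1/4 · 0.00024414 = 6.1035e-05, 1/4 · 0.0625 = 0.015625, 1/4 · 0.31641 = 0.079102; summing to 0.10546.
Therefore the posterior P(bag A | data) = (0.010672) / (0.10546) = 0.1012.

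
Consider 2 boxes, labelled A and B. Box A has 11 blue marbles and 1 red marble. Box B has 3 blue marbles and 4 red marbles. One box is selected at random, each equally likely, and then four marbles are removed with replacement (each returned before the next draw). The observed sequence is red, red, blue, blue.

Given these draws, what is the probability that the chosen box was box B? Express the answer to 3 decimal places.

Compute the likelihood of the observed sequence for each case: P(data | box A) = (1/12)(1/12)(11/12)(11/12) = 0.0058353; P(data | box B) = (4/7)(4/7)(3/7)(3/7) = 0.059975.
Weighting by the prior gives 1/2 · 0.0058353 = 0.0029176, 1/2 · 0.059975 = 0.029988; summing to 0.032905.
Therefore the posterior P(box B | data) = (0.029988) / (0.032905) = 0.91133.

0.911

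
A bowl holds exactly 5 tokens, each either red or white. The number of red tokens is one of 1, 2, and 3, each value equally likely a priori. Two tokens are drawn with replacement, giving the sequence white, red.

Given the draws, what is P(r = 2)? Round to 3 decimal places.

0.375

Under each hypothesis, the probability of the observed sequence is: P(data | r = 1) = (4/5)(1/5) = 4/25; P(data | r = 2) = (3/5)(2/5) = 6/25; P(data | r = 3) = (2/5)(3/5) = 6/25.
The prior-weighted likelihoods are 1/3 · 4/25 = 4/75, 1/3 · 6/25 = 2/25, 1/3 · 6/25 = 2/25; these sum to 16/75.
By Bayes' rule, P(r = 2 | data) = (2/25) / (16/75) = 3/8.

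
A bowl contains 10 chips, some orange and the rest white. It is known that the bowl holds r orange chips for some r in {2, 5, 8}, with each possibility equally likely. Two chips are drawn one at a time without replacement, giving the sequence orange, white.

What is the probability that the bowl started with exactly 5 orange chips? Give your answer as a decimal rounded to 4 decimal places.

Compute the likelihood of the observed sequence for each case: P(data | r = 2) = (2/10)(8/9) = 8/45; P(data | r = 5) = (5/10)(5/9) = 5/18; P(data | r = 8) = (8/10)(2/9) = 8/45.
Multiplying each by its prior: 1/3 · 8/45 = 8/135, 1/3 · 5/18 = 5/54, 1/3 · 8/45 = 8/135; with total 19/90.
By Bayes' rule, P(r = 5 | data) = (5/54) / (19/90) = 25/57.

0.4386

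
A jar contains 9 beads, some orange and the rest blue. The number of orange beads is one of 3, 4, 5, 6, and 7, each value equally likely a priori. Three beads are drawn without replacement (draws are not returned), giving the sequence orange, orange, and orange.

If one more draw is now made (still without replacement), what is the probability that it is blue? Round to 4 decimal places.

The likelihood of the observed sequence under each hypothesis: P(data | r = 3) = (3/9)(2/8)(1/7) = 1/84; P(data | r = 4) = (4/9)(3/8)(2/7) = 1/21; P(data | r = 5) = (5/9)(4/8)(3/7) = 5/42; P(data | r = 6) = (6/9)(5/8)(4/7) = 5/21; P(data | r = 7) = (7/9)(6/8)(5/7) = 5/12.
Weighting by the prior gives 1/5 · 1/84 = 1/420, 1/5 · 1/21 = 1/105, 1/5 · 5/42 = 1/42, 1/5 · 5/21 = 1/21, 1/5 · 5/12 = 1/12; these sum to 1/6.
The posterior is then P(r = 3 | data) = 1/70, P(r = 4 | data) = 2/35, P(r = 5 | data) = 1/7, P(r = 6 | data) = 2/7, P(r = 7 | data) = 1/2.
Averaging over the posterior, P(blue next | data) = (1)(1/70) + (5/6)(2/35) + (2/3)(1/7) + (1/2)(2/7) + (1/3)(1/2) = 7/15.

0.4667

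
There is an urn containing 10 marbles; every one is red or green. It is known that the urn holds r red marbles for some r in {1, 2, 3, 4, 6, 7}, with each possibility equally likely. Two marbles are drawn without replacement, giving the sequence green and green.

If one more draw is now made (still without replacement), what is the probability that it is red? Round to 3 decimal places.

0.312

The likelihood of the observed sequence under each hypothesis: P(data | r = 1) = (9/10)(8/9) = 4/5; P(data | r = 2) = (8/10)(7/9) = 28/45; P(data | r = 3) = (7/10)(6/9) = 7/15; P(data | r = 4) = (6/10)(5/9) = 1/3; P(data | r = 6) = (4/10)(3/9) = 2/15; P(data | r = 7) = (3/10)(2/9) = 1/15.
Multiplying each by its prior: 1/6 · 4/5 = 2/15, 1/6 · 28/45 = 14/135, 1/6 · 7/15 = 7/90, 1/6 · 1/3 = 1/18, 1/6 · 2/15 = 1/45, 1/6 · 1/15 = 1/90; with total 109/270.
Normalising, the posterior is P(r = 1 | data) = 36/109, P(r = 2 | data) = 28/109, P(r = 3 | data) = 21/109, P(r = 4 | data) = 15/109, P(r = 6 | data) = 6/109, P(r = 7 | data) = 3/109.
Averaging over the posterior, P(red next | data) = (1/8)(36/109) + (1/4)(28/109) + (3/8)(21/109) + (1/2)(15/109) + (3/4)(6/109) + (7/8)(3/109) = 34/109.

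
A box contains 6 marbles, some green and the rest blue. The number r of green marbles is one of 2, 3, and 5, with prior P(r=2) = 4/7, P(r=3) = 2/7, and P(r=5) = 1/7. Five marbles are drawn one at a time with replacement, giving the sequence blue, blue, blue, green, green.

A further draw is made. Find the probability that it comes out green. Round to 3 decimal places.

0.394

Under each hypothesis, the probability of the observed sequence is: P(data | r = 2) = (4/6)(4/6)(4/6)(2/6)(2/6) = 0.032922; P(data | r = 3) = (3/6)(3/6)(3/6)(3/6)(3/6) = 0.03125; P(data | r = 5) = (1/6)(1/6)(1/6)(5/6)(5/6) = 0.003215.
The prior-weighted likelihoods are 4/7 · 0.032922 = 0.018812, 2/7 · 0.03125 = 0.0089286, 1/7 · 0.003215 = 0.00045929; summing to 0.0282.
The posterior is then P(r = 2 | data) = 0.6671, P(r = 3 | data) = 0.31661, P(r = 5 | data) = 0.016287.
Averaging over the posterior, P(green next | data) = (1/3)(0.6671) + (1/2)(0.31661) + (5/6)(0.016287) = 0.39425.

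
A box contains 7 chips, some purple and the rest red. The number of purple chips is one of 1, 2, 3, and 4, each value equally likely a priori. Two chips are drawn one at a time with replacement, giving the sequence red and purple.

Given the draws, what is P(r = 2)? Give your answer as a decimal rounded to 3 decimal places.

0.250

For each hypothesis, P(data | H) works out to: P(data | r = 1) = (6/7)(1/7) = 6/49; P(data | r = 2) = (5/7)(2/7) = 10/49; P(data | r = 3) = (4/7)(3/7) = 12/49; P(data | r = 4) = (3/7)(4/7) = 12/49.
Multiplying each by its prior: 1/4 · 6/49 = 3/98, 1/4 · 10/49 = 5/98, 1/4 · 12/49 = 3/49, 1/4 · 12/49 = 3/49; with total 10/49.
So P(r = 2 | data) = (5/98) / (10/49) = 1/4.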